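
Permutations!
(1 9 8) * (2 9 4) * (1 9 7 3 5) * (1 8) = (1 4 2 7 3 5 8 9) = [0, 4, 7, 5, 2, 8, 6, 3, 9, 1]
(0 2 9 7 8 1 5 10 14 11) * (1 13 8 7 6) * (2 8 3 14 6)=[8, 5, 9, 14, 4, 10, 1, 7, 13, 2, 6, 0, 12, 3, 11]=(0 8 13 3 14 11)(1 5 10 6)(2 9)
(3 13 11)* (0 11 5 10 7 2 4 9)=(0 11 3 13 5 10 7 2 4 9)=[11, 1, 4, 13, 9, 10, 6, 2, 8, 0, 7, 3, 12, 5]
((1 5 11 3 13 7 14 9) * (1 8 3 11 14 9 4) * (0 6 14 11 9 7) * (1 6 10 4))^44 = (0 9 14)(1 10 8)(3 5 4)(6 13 11)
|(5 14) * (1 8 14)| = |(1 8 14 5)| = 4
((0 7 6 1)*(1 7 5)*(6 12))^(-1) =(0 1 5)(6 12 7)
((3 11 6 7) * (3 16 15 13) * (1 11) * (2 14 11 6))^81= (1 15 6 13 7 3 16)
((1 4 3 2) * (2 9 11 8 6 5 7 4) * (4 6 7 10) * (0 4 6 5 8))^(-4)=(0 4 3 9 11)(5 10 6 8 7)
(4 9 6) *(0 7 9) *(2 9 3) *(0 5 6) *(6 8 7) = [6, 1, 9, 2, 5, 8, 4, 3, 7, 0] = (0 6 4 5 8 7 3 2 9)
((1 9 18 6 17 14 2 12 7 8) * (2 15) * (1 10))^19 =(1 2 18 7 17 10 15 9 12 6 8 14)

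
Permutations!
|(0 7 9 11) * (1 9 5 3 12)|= |(0 7 5 3 12 1 9 11)|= 8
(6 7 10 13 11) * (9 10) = (6 7 9 10 13 11) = [0, 1, 2, 3, 4, 5, 7, 9, 8, 10, 13, 6, 12, 11]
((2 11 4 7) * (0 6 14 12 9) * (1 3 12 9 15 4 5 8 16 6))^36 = ((0 1 3 12 15 4 7 2 11 5 8 16 6 14 9))^36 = (0 7 6 12 5)(1 2 14 15 8)(3 11 9 4 16)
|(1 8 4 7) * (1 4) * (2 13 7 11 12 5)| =|(1 8)(2 13 7 4 11 12 5)| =14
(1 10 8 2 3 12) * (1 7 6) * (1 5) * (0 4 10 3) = (0 4 10 8 2)(1 3 12 7 6 5) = [4, 3, 0, 12, 10, 1, 5, 6, 2, 9, 8, 11, 7]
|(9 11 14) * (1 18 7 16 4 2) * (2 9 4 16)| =4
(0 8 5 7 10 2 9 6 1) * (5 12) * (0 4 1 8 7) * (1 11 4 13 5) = (0 7 10 2 9 6 8 12 1 13 5)(4 11) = [7, 13, 9, 3, 11, 0, 8, 10, 12, 6, 2, 4, 1, 5]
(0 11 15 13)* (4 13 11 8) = (0 8 4 13)(11 15) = [8, 1, 2, 3, 13, 5, 6, 7, 4, 9, 10, 15, 12, 0, 14, 11]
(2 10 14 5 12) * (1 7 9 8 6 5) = (1 7 9 8 6 5 12 2 10 14) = [0, 7, 10, 3, 4, 12, 5, 9, 6, 8, 14, 11, 2, 13, 1]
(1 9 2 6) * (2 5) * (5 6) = (1 9 6)(2 5) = [0, 9, 5, 3, 4, 2, 1, 7, 8, 6]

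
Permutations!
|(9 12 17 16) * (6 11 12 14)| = 7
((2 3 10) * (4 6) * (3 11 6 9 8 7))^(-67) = ((2 11 6 4 9 8 7 3 10))^(-67) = (2 8 11 7 6 3 4 10 9)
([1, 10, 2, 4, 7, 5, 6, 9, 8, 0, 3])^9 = [10, 3, 2, 7, 9, 5, 6, 0, 8, 1, 4]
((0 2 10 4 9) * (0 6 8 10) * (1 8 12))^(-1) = ((0 2)(1 8 10 4 9 6 12))^(-1) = (0 2)(1 12 6 9 4 10 8)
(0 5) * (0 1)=(0 5 1)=[5, 0, 2, 3, 4, 1]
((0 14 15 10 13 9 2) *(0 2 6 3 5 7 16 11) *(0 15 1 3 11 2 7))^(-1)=((0 14 1 3 5)(2 7 16)(6 11 15 10 13 9))^(-1)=(0 5 3 1 14)(2 16 7)(6 9 13 10 15 11)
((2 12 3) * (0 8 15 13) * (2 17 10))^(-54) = ((0 8 15 13)(2 12 3 17 10))^(-54) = (0 15)(2 12 3 17 10)(8 13)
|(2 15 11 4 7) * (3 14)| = |(2 15 11 4 7)(3 14)| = 10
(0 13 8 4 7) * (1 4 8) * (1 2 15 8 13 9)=(0 9 1 4 7)(2 15 8 13)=[9, 4, 15, 3, 7, 5, 6, 0, 13, 1, 10, 11, 12, 2, 14, 8]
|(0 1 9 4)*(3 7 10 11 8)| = |(0 1 9 4)(3 7 10 11 8)| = 20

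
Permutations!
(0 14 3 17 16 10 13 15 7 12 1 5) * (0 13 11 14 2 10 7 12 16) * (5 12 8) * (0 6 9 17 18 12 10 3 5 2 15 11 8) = (0 15)(1 10 8 2 3 18 12)(5 13 11 14)(6 9 17)(7 16) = [15, 10, 3, 18, 4, 13, 9, 16, 2, 17, 8, 14, 1, 11, 5, 0, 7, 6, 12]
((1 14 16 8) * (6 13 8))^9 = ((1 14 16 6 13 8))^9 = (1 6)(8 16)(13 14)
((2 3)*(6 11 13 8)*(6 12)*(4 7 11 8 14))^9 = ((2 3)(4 7 11 13 14)(6 8 12))^9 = (2 3)(4 14 13 11 7)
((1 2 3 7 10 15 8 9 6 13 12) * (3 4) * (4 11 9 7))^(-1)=(1 12 13 6 9 11 2)(3 4)(7 8 15 10)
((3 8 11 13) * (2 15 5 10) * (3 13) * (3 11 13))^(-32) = ((2 15 5 10)(3 8 13))^(-32) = (15)(3 8 13)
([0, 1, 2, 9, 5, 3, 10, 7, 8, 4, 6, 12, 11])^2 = (12)(3 4)(5 9)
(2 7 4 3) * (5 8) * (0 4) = (0 4 3 2 7)(5 8) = [4, 1, 7, 2, 3, 8, 6, 0, 5]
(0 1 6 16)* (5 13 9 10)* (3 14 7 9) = (0 1 6 16)(3 14 7 9 10 5 13) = [1, 6, 2, 14, 4, 13, 16, 9, 8, 10, 5, 11, 12, 3, 7, 15, 0]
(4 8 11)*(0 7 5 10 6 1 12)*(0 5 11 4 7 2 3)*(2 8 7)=(0 8 4 7 11 2 3)(1 12 5 10 6)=[8, 12, 3, 0, 7, 10, 1, 11, 4, 9, 6, 2, 5]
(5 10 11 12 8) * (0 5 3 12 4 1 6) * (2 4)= (0 5 10 11 2 4 1 6)(3 12 8)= [5, 6, 4, 12, 1, 10, 0, 7, 3, 9, 11, 2, 8]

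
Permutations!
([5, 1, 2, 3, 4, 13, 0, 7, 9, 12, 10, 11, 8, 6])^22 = (0 13)(5 6)(8 9 12)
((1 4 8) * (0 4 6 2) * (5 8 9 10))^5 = ((0 4 9 10 5 8 1 6 2))^5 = (0 8 4 1 9 6 10 2 5)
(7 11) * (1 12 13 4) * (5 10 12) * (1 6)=(1 5 10 12 13 4 6)(7 11)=[0, 5, 2, 3, 6, 10, 1, 11, 8, 9, 12, 7, 13, 4]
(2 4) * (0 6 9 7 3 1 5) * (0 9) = (0 6)(1 5 9 7 3)(2 4) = [6, 5, 4, 1, 2, 9, 0, 3, 8, 7]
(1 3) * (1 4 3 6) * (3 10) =(1 6)(3 4 10) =[0, 6, 2, 4, 10, 5, 1, 7, 8, 9, 3]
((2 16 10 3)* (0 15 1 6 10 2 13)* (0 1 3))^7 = ((0 15 3 13 1 6 10)(2 16))^7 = (2 16)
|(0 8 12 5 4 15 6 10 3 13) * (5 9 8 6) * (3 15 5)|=|(0 6 10 15 3 13)(4 5)(8 12 9)|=6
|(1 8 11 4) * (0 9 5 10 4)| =|(0 9 5 10 4 1 8 11)| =8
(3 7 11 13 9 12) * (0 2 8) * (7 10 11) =(0 2 8)(3 10 11 13 9 12) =[2, 1, 8, 10, 4, 5, 6, 7, 0, 12, 11, 13, 3, 9]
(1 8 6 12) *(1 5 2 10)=(1 8 6 12 5 2 10)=[0, 8, 10, 3, 4, 2, 12, 7, 6, 9, 1, 11, 5]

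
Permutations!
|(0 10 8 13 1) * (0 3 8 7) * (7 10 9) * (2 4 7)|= 20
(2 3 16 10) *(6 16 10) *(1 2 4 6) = (1 2 3 10 4 6 16) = [0, 2, 3, 10, 6, 5, 16, 7, 8, 9, 4, 11, 12, 13, 14, 15, 1]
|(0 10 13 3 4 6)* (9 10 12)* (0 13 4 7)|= |(0 12 9 10 4 6 13 3 7)|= 9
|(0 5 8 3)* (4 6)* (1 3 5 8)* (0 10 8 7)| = 10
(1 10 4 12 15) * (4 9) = (1 10 9 4 12 15) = [0, 10, 2, 3, 12, 5, 6, 7, 8, 4, 9, 11, 15, 13, 14, 1]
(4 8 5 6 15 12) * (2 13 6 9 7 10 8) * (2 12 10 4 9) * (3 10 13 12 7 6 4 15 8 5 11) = (2 12 9 6 8 11 3 10 5)(4 7 15 13) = [0, 1, 12, 10, 7, 2, 8, 15, 11, 6, 5, 3, 9, 4, 14, 13]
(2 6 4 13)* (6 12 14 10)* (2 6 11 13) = (2 12 14 10 11 13 6 4) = [0, 1, 12, 3, 2, 5, 4, 7, 8, 9, 11, 13, 14, 6, 10]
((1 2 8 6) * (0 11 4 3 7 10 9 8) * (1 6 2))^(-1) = ((0 11 4 3 7 10 9 8 2))^(-1) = (0 2 8 9 10 7 3 4 11)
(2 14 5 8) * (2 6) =(2 14 5 8 6) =[0, 1, 14, 3, 4, 8, 2, 7, 6, 9, 10, 11, 12, 13, 5]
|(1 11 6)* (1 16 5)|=|(1 11 6 16 5)|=5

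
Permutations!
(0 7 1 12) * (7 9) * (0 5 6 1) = [9, 12, 2, 3, 4, 6, 1, 0, 8, 7, 10, 11, 5] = (0 9 7)(1 12 5 6)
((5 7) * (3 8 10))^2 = ((3 8 10)(5 7))^2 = (3 10 8)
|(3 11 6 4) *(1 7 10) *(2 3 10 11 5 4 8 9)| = 11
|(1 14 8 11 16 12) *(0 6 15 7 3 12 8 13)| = |(0 6 15 7 3 12 1 14 13)(8 11 16)| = 9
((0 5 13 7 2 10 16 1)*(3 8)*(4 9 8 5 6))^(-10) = ((0 6 4 9 8 3 5 13 7 2 10 16 1))^(-10) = (0 9 5 2 1 4 3 7 16 6 8 13 10)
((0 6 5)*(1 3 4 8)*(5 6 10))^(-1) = ((0 10 5)(1 3 4 8))^(-1) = (0 5 10)(1 8 4 3)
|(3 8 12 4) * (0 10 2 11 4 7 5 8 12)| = 10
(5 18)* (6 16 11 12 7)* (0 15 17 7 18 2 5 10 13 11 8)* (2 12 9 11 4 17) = (0 15 2 5 12 18 10 13 4 17 7 6 16 8)(9 11) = [15, 1, 5, 3, 17, 12, 16, 6, 0, 11, 13, 9, 18, 4, 14, 2, 8, 7, 10]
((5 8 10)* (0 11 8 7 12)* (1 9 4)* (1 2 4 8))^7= ((0 11 1 9 8 10 5 7 12)(2 4))^7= (0 7 10 9 11 12 5 8 1)(2 4)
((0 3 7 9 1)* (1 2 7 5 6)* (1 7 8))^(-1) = ((0 3 5 6 7 9 2 8 1))^(-1) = (0 1 8 2 9 7 6 5 3)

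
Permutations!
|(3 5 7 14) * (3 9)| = |(3 5 7 14 9)| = 5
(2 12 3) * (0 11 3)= (0 11 3 2 12)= [11, 1, 12, 2, 4, 5, 6, 7, 8, 9, 10, 3, 0]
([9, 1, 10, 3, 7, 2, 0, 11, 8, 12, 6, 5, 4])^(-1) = [6, 1, 5, 3, 12, 11, 10, 4, 8, 0, 2, 7, 9]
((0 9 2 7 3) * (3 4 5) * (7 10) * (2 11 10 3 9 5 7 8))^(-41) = ((0 5 9 11 10 8 2 3)(4 7))^(-41) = (0 3 2 8 10 11 9 5)(4 7)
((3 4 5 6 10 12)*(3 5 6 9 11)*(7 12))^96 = (3 5 10)(4 9 7)(6 11 12)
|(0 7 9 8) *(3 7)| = 5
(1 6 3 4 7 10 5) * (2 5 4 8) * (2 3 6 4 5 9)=(1 4 7 10 5)(2 9)(3 8)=[0, 4, 9, 8, 7, 1, 6, 10, 3, 2, 5]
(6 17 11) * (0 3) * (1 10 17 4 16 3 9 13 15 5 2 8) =(0 9 13 15 5 2 8 1 10 17 11 6 4 16 3) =[9, 10, 8, 0, 16, 2, 4, 7, 1, 13, 17, 6, 12, 15, 14, 5, 3, 11]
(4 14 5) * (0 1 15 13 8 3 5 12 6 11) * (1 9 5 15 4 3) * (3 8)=(0 9 5 8 1 4 14 12 6 11)(3 15 13)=[9, 4, 2, 15, 14, 8, 11, 7, 1, 5, 10, 0, 6, 3, 12, 13]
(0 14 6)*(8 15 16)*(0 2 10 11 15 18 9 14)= (2 10 11 15 16 8 18 9 14 6)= [0, 1, 10, 3, 4, 5, 2, 7, 18, 14, 11, 15, 12, 13, 6, 16, 8, 17, 9]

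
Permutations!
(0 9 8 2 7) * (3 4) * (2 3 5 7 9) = (0 2 9 8 3 4 5 7) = [2, 1, 9, 4, 5, 7, 6, 0, 3, 8]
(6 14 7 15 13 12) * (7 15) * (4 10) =(4 10)(6 14 15 13 12) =[0, 1, 2, 3, 10, 5, 14, 7, 8, 9, 4, 11, 6, 12, 15, 13]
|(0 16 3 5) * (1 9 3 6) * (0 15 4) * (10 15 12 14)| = |(0 16 6 1 9 3 5 12 14 10 15 4)| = 12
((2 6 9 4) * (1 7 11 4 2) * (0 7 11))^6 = ((0 7)(1 11 4)(2 6 9))^6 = (11)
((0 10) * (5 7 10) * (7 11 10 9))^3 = (0 10 11 5)(7 9) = ((0 5 11 10)(7 9))^3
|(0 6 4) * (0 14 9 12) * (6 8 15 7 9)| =|(0 8 15 7 9 12)(4 14 6)| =6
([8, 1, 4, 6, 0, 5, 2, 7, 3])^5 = (0 4 2 6 3 8)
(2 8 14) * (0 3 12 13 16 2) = [3, 1, 8, 12, 4, 5, 6, 7, 14, 9, 10, 11, 13, 16, 0, 15, 2] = (0 3 12 13 16 2 8 14)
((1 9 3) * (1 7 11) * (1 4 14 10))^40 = ((1 9 3 7 11 4 14 10))^40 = (14)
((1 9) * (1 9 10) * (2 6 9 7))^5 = (1 10)(2 6 9 7)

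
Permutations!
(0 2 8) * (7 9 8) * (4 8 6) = (0 2 7 9 6 4 8) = [2, 1, 7, 3, 8, 5, 4, 9, 0, 6]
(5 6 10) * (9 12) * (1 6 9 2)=[0, 6, 1, 3, 4, 9, 10, 7, 8, 12, 5, 11, 2]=(1 6 10 5 9 12 2)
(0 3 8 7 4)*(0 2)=[3, 1, 0, 8, 2, 5, 6, 4, 7]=(0 3 8 7 4 2)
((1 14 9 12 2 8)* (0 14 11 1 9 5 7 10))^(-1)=(0 10 7 5 14)(1 11)(2 12 9 8)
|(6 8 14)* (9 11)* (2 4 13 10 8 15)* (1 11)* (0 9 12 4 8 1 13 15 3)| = 14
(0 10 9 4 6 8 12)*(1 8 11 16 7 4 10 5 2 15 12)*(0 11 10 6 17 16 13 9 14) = (0 5 2 15 12 11 13 9 6 10 14)(1 8)(4 17 16 7) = [5, 8, 15, 3, 17, 2, 10, 4, 1, 6, 14, 13, 11, 9, 0, 12, 7, 16]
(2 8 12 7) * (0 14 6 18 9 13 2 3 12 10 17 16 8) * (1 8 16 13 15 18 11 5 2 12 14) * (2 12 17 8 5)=(0 1 5 12 7 3 14 6 11 2)(8 10)(9 15 18)(13 17)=[1, 5, 0, 14, 4, 12, 11, 3, 10, 15, 8, 2, 7, 17, 6, 18, 16, 13, 9]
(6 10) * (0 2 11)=(0 2 11)(6 10)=[2, 1, 11, 3, 4, 5, 10, 7, 8, 9, 6, 0]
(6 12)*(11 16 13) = (6 12)(11 16 13) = [0, 1, 2, 3, 4, 5, 12, 7, 8, 9, 10, 16, 6, 11, 14, 15, 13]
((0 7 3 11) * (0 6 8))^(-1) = (0 8 6 11 3 7) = ((0 7 3 11 6 8))^(-1)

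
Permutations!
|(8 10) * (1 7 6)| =6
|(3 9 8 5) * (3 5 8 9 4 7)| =3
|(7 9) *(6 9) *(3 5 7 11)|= |(3 5 7 6 9 11)|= 6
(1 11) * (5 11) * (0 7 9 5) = (0 7 9 5 11 1) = [7, 0, 2, 3, 4, 11, 6, 9, 8, 5, 10, 1]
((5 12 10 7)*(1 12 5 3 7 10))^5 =((1 12)(3 7))^5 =(1 12)(3 7)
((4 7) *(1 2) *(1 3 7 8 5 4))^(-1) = (1 7 3 2)(4 5 8)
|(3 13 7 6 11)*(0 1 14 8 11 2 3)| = |(0 1 14 8 11)(2 3 13 7 6)| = 5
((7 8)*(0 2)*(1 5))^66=(8)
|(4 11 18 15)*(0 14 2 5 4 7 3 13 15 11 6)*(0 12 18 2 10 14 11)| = 8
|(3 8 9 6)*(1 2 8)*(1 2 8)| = 6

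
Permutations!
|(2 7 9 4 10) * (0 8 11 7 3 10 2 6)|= |(0 8 11 7 9 4 2 3 10 6)|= 10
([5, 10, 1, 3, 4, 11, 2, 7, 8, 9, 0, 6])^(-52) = (0 2 5 1 11 10 6)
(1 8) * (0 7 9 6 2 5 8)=(0 7 9 6 2 5 8 1)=[7, 0, 5, 3, 4, 8, 2, 9, 1, 6]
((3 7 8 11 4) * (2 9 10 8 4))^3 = ((2 9 10 8 11)(3 7 4))^3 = (2 8 9 11 10)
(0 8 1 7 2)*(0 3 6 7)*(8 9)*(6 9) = (0 6 7 2 3 9 8 1) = [6, 0, 3, 9, 4, 5, 7, 2, 1, 8]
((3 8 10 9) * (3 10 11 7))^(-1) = ((3 8 11 7)(9 10))^(-1) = (3 7 11 8)(9 10)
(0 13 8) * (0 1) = (0 13 8 1) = [13, 0, 2, 3, 4, 5, 6, 7, 1, 9, 10, 11, 12, 8]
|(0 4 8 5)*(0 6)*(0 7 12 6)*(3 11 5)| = |(0 4 8 3 11 5)(6 7 12)| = 6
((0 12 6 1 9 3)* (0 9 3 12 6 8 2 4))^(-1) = ((0 6 1 3 9 12 8 2 4))^(-1) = (0 4 2 8 12 9 3 1 6)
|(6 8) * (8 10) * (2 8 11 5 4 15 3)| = |(2 8 6 10 11 5 4 15 3)| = 9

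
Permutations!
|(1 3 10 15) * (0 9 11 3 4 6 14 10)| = |(0 9 11 3)(1 4 6 14 10 15)| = 12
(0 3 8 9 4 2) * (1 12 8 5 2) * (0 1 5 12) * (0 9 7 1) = [3, 9, 0, 12, 5, 2, 6, 1, 7, 4, 10, 11, 8] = (0 3 12 8 7 1 9 4 5 2)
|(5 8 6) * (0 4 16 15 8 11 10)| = 9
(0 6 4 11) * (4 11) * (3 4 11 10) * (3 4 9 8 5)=(0 6 10 4 11)(3 9 8 5)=[6, 1, 2, 9, 11, 3, 10, 7, 5, 8, 4, 0]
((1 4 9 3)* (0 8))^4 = (9)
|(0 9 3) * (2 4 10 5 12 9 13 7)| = |(0 13 7 2 4 10 5 12 9 3)| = 10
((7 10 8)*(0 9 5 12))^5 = (0 9 5 12)(7 8 10)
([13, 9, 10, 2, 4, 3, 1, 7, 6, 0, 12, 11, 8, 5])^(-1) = [9, 6, 3, 5, 4, 13, 8, 7, 12, 1, 2, 11, 10, 0]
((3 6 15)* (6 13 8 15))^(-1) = (3 15 8 13)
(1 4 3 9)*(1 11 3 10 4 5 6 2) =(1 5 6 2)(3 9 11)(4 10) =[0, 5, 1, 9, 10, 6, 2, 7, 8, 11, 4, 3]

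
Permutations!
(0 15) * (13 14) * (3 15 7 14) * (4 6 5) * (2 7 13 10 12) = (0 13 3 15)(2 7 14 10 12)(4 6 5) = [13, 1, 7, 15, 6, 4, 5, 14, 8, 9, 12, 11, 2, 3, 10, 0]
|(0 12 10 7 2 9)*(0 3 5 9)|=15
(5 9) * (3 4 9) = (3 4 9 5) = [0, 1, 2, 4, 9, 3, 6, 7, 8, 5]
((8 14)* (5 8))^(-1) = ((5 8 14))^(-1) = (5 14 8)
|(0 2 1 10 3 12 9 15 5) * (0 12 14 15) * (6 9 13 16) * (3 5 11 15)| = |(0 2 1 10 5 12 13 16 6 9)(3 14)(11 15)| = 10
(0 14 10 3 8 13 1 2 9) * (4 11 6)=[14, 2, 9, 8, 11, 5, 4, 7, 13, 0, 3, 6, 12, 1, 10]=(0 14 10 3 8 13 1 2 9)(4 11 6)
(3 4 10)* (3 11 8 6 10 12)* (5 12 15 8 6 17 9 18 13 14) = (3 4 15 8 17 9 18 13 14 5 12)(6 10 11) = [0, 1, 2, 4, 15, 12, 10, 7, 17, 18, 11, 6, 3, 14, 5, 8, 16, 9, 13]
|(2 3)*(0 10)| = |(0 10)(2 3)| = 2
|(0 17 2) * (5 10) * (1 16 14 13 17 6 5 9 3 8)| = |(0 6 5 10 9 3 8 1 16 14 13 17 2)| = 13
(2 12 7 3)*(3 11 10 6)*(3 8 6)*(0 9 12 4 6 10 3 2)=(0 9 12 7 11 3)(2 4 6 8 10)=[9, 1, 4, 0, 6, 5, 8, 11, 10, 12, 2, 3, 7]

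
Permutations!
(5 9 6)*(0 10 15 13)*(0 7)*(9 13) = [10, 1, 2, 3, 4, 13, 5, 0, 8, 6, 15, 11, 12, 7, 14, 9] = (0 10 15 9 6 5 13 7)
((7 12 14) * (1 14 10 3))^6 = (14)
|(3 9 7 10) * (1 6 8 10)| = |(1 6 8 10 3 9 7)| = 7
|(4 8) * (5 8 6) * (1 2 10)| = 12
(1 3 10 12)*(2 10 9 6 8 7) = (1 3 9 6 8 7 2 10 12) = [0, 3, 10, 9, 4, 5, 8, 2, 7, 6, 12, 11, 1]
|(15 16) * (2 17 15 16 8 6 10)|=|(2 17 15 8 6 10)|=6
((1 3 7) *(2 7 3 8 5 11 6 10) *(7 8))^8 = (2 5 6)(8 11 10)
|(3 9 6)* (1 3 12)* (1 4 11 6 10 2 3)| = 4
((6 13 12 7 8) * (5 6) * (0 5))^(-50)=((0 5 6 13 12 7 8))^(-50)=(0 8 7 12 13 6 5)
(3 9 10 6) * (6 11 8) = (3 9 10 11 8 6) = [0, 1, 2, 9, 4, 5, 3, 7, 6, 10, 11, 8]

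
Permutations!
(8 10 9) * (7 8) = [0, 1, 2, 3, 4, 5, 6, 8, 10, 7, 9] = (7 8 10 9)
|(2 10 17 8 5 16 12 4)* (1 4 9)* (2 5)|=12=|(1 4 5 16 12 9)(2 10 17 8)|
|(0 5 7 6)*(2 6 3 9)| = 7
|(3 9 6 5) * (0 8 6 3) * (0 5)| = |(0 8 6)(3 9)| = 6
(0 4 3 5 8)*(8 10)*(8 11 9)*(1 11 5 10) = (0 4 3 10 5 1 11 9 8) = [4, 11, 2, 10, 3, 1, 6, 7, 0, 8, 5, 9]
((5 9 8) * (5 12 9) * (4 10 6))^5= (4 6 10)(8 9 12)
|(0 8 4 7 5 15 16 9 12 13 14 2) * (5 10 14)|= 42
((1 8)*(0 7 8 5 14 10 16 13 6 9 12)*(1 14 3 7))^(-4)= ((0 1 5 3 7 8 14 10 16 13 6 9 12))^(-4)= (0 13 8 1 6 14 5 9 10 3 12 16 7)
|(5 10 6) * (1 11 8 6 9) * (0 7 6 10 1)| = 9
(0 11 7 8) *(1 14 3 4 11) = (0 1 14 3 4 11 7 8) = [1, 14, 2, 4, 11, 5, 6, 8, 0, 9, 10, 7, 12, 13, 3]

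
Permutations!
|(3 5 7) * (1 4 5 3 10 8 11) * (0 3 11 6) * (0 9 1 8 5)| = |(0 3 11 8 6 9 1 4)(5 7 10)| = 24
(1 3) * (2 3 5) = (1 5 2 3) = [0, 5, 3, 1, 4, 2]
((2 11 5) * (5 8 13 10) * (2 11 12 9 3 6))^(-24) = ((2 12 9 3 6)(5 11 8 13 10))^(-24) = (2 12 9 3 6)(5 11 8 13 10)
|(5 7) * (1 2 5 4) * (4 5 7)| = |(1 2 7 5 4)| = 5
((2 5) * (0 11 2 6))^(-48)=((0 11 2 5 6))^(-48)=(0 2 6 11 5)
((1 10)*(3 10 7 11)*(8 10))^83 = (1 10 8 3 11 7)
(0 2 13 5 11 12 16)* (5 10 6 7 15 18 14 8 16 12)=[2, 1, 13, 3, 4, 11, 7, 15, 16, 9, 6, 5, 12, 10, 8, 18, 0, 17, 14]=(0 2 13 10 6 7 15 18 14 8 16)(5 11)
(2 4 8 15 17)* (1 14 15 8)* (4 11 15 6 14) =(1 4)(2 11 15 17)(6 14) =[0, 4, 11, 3, 1, 5, 14, 7, 8, 9, 10, 15, 12, 13, 6, 17, 16, 2]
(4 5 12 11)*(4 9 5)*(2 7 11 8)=(2 7 11 9 5 12 8)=[0, 1, 7, 3, 4, 12, 6, 11, 2, 5, 10, 9, 8]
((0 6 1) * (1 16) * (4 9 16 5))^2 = (0 5 9 1 6 4 16)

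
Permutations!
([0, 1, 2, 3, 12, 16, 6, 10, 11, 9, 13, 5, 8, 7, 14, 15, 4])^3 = (4 11)(5 12)(8 16)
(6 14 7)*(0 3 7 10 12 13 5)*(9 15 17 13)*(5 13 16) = (0 3 7 6 14 10 12 9 15 17 16 5) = [3, 1, 2, 7, 4, 0, 14, 6, 8, 15, 12, 11, 9, 13, 10, 17, 5, 16]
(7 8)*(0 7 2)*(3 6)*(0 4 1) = (0 7 8 2 4 1)(3 6) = [7, 0, 4, 6, 1, 5, 3, 8, 2]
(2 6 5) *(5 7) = (2 6 7 5) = [0, 1, 6, 3, 4, 2, 7, 5]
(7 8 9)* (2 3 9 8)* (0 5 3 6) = (0 5 3 9 7 2 6) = [5, 1, 6, 9, 4, 3, 0, 2, 8, 7]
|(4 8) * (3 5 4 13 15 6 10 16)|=9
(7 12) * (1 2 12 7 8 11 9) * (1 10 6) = (1 2 12 8 11 9 10 6) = [0, 2, 12, 3, 4, 5, 1, 7, 11, 10, 6, 9, 8]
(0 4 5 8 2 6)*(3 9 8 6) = (0 4 5 6)(2 3 9 8) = [4, 1, 3, 9, 5, 6, 0, 7, 2, 8]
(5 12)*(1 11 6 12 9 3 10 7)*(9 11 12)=[0, 12, 2, 10, 4, 11, 9, 1, 8, 3, 7, 6, 5]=(1 12 5 11 6 9 3 10 7)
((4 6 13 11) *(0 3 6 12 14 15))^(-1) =(0 15 14 12 4 11 13 6 3)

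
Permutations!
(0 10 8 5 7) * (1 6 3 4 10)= (0 1 6 3 4 10 8 5 7)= [1, 6, 2, 4, 10, 7, 3, 0, 5, 9, 8]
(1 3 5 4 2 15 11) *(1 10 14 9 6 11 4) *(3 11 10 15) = (1 11 15 4 2 3 5)(6 10 14 9) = [0, 11, 3, 5, 2, 1, 10, 7, 8, 6, 14, 15, 12, 13, 9, 4]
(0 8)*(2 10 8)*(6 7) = (0 2 10 8)(6 7) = [2, 1, 10, 3, 4, 5, 7, 6, 0, 9, 8]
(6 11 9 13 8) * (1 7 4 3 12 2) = (1 7 4 3 12 2)(6 11 9 13 8) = [0, 7, 1, 12, 3, 5, 11, 4, 6, 13, 10, 9, 2, 8]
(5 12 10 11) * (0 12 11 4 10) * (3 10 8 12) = [3, 1, 2, 10, 8, 11, 6, 7, 12, 9, 4, 5, 0] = (0 3 10 4 8 12)(5 11)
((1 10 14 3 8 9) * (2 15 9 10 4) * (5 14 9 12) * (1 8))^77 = ((1 4 2 15 12 5 14 3)(8 10 9))^77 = (1 5 2 3 12 4 14 15)(8 9 10)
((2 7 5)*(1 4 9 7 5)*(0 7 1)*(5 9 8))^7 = (0 7)(1 4 8 5 2 9)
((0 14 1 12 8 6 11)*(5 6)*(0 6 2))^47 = (0 5 12 14 2 8 1)(6 11)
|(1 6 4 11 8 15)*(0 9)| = |(0 9)(1 6 4 11 8 15)| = 6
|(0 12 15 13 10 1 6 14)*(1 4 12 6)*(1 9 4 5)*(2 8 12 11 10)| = |(0 6 14)(1 9 4 11 10 5)(2 8 12 15 13)| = 30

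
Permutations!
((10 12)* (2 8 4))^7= (2 8 4)(10 12)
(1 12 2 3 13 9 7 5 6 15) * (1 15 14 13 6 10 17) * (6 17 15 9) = (1 12 2 3 17)(5 10 15 9 7)(6 14 13) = [0, 12, 3, 17, 4, 10, 14, 5, 8, 7, 15, 11, 2, 6, 13, 9, 16, 1]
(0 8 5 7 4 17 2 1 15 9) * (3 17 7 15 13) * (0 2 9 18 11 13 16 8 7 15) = (0 7 4 15 18 11 13 3 17 9 2 1 16 8 5) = [7, 16, 1, 17, 15, 0, 6, 4, 5, 2, 10, 13, 12, 3, 14, 18, 8, 9, 11]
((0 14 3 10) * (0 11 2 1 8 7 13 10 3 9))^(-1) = (0 9 14)(1 2 11 10 13 7 8)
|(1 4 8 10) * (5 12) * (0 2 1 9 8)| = 12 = |(0 2 1 4)(5 12)(8 10 9)|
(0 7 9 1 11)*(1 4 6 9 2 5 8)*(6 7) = [6, 11, 5, 3, 7, 8, 9, 2, 1, 4, 10, 0] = (0 6 9 4 7 2 5 8 1 11)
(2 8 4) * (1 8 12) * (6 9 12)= (1 8 4 2 6 9 12)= [0, 8, 6, 3, 2, 5, 9, 7, 4, 12, 10, 11, 1]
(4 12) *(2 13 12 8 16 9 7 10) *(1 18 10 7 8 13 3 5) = (1 18 10 2 3 5)(4 13 12)(8 16 9) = [0, 18, 3, 5, 13, 1, 6, 7, 16, 8, 2, 11, 4, 12, 14, 15, 9, 17, 10]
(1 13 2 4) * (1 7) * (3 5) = (1 13 2 4 7)(3 5) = [0, 13, 4, 5, 7, 3, 6, 1, 8, 9, 10, 11, 12, 2]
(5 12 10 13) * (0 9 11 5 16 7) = [9, 1, 2, 3, 4, 12, 6, 0, 8, 11, 13, 5, 10, 16, 14, 15, 7] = (0 9 11 5 12 10 13 16 7)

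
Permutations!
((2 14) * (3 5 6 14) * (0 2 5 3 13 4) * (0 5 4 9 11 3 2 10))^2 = ((0 10)(2 13 9 11 3)(4 5 6 14))^2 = (2 9 3 13 11)(4 6)(5 14)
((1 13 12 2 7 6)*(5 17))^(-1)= (1 6 7 2 12 13)(5 17)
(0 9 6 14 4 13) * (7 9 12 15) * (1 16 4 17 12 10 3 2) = (0 10 3 2 1 16 4 13)(6 14 17 12 15 7 9) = [10, 16, 1, 2, 13, 5, 14, 9, 8, 6, 3, 11, 15, 0, 17, 7, 4, 12]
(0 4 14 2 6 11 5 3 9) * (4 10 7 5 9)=(0 10 7 5 3 4 14 2 6 11 9)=[10, 1, 6, 4, 14, 3, 11, 5, 8, 0, 7, 9, 12, 13, 2]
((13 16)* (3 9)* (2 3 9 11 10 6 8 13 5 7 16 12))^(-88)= ((2 3 11 10 6 8 13 12)(5 7 16))^(-88)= (5 16 7)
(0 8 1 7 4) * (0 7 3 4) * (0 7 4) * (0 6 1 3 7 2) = [8, 7, 0, 6, 4, 5, 1, 2, 3] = (0 8 3 6 1 7 2)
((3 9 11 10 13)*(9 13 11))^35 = (3 13)(10 11)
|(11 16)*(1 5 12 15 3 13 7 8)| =|(1 5 12 15 3 13 7 8)(11 16)| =8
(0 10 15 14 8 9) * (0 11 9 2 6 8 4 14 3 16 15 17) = (0 10 17)(2 6 8)(3 16 15)(4 14)(9 11) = [10, 1, 6, 16, 14, 5, 8, 7, 2, 11, 17, 9, 12, 13, 4, 3, 15, 0]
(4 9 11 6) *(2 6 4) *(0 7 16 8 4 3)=(0 7 16 8 4 9 11 3)(2 6)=[7, 1, 6, 0, 9, 5, 2, 16, 4, 11, 10, 3, 12, 13, 14, 15, 8]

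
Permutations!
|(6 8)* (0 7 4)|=|(0 7 4)(6 8)|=6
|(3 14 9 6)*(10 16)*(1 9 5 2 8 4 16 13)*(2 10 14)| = 12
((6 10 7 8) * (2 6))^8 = (2 7 6 8 10)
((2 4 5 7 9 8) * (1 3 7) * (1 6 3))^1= (2 4 5 6 3 7 9 8)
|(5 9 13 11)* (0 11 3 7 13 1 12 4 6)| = |(0 11 5 9 1 12 4 6)(3 7 13)| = 24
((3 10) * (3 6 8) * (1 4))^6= ((1 4)(3 10 6 8))^6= (3 6)(8 10)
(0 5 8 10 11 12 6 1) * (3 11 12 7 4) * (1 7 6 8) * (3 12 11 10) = (0 5 1)(3 10 11 6 7 4 12 8) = [5, 0, 2, 10, 12, 1, 7, 4, 3, 9, 11, 6, 8]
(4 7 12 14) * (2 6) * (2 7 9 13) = (2 6 7 12 14 4 9 13) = [0, 1, 6, 3, 9, 5, 7, 12, 8, 13, 10, 11, 14, 2, 4]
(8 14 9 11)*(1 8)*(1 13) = (1 8 14 9 11 13) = [0, 8, 2, 3, 4, 5, 6, 7, 14, 11, 10, 13, 12, 1, 9]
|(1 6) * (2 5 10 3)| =4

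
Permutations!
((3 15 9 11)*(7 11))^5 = ((3 15 9 7 11))^5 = (15)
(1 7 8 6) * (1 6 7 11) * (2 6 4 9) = (1 11)(2 6 4 9)(7 8) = [0, 11, 6, 3, 9, 5, 4, 8, 7, 2, 10, 1]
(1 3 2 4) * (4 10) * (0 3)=[3, 0, 10, 2, 1, 5, 6, 7, 8, 9, 4]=(0 3 2 10 4 1)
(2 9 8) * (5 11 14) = (2 9 8)(5 11 14) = [0, 1, 9, 3, 4, 11, 6, 7, 2, 8, 10, 14, 12, 13, 5]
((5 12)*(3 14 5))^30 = ((3 14 5 12))^30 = (3 5)(12 14)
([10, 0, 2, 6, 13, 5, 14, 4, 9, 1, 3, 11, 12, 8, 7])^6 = (0 4 10 13 3 8 6 9 14 1 7)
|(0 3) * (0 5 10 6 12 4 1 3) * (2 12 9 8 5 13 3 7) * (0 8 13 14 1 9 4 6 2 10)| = 33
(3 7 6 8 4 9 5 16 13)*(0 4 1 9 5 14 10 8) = [4, 9, 2, 7, 5, 16, 0, 6, 1, 14, 8, 11, 12, 3, 10, 15, 13] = (0 4 5 16 13 3 7 6)(1 9 14 10 8)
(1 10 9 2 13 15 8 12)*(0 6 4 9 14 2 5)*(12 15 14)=(0 6 4 9 5)(1 10 12)(2 13 14)(8 15)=[6, 10, 13, 3, 9, 0, 4, 7, 15, 5, 12, 11, 1, 14, 2, 8]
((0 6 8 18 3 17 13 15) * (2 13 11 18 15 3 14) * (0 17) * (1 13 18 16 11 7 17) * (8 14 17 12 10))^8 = (0 10 14 15 18 13 7)(1 17 3 12 6 8 2)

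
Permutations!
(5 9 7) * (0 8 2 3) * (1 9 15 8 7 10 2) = (0 7 5 15 8 1 9 10 2 3) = [7, 9, 3, 0, 4, 15, 6, 5, 1, 10, 2, 11, 12, 13, 14, 8]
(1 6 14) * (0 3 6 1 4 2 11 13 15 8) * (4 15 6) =(0 3 4 2 11 13 6 14 15 8) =[3, 1, 11, 4, 2, 5, 14, 7, 0, 9, 10, 13, 12, 6, 15, 8]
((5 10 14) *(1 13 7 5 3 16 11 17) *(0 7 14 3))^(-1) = ((0 7 5 10 3 16 11 17 1 13 14))^(-1) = (0 14 13 1 17 11 16 3 10 5 7)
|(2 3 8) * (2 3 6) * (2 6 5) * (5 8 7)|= 5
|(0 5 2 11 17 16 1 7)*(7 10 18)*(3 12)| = |(0 5 2 11 17 16 1 10 18 7)(3 12)| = 10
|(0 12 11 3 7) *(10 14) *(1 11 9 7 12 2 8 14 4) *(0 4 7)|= |(0 2 8 14 10 7 4 1 11 3 12 9)|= 12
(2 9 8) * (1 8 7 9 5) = (1 8 2 5)(7 9) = [0, 8, 5, 3, 4, 1, 6, 9, 2, 7]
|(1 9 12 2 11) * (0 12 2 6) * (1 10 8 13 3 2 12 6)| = 6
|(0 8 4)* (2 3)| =|(0 8 4)(2 3)| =6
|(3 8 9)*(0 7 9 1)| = |(0 7 9 3 8 1)| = 6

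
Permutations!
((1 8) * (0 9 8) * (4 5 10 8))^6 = ((0 9 4 5 10 8 1))^6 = (0 1 8 10 5 4 9)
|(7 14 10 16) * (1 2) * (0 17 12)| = 12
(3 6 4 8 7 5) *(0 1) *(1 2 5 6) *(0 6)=[2, 6, 5, 1, 8, 3, 4, 0, 7]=(0 2 5 3 1 6 4 8 7)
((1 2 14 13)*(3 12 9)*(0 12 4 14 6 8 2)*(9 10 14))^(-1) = ((0 12 10 14 13 1)(2 6 8)(3 4 9))^(-1) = (0 1 13 14 10 12)(2 8 6)(3 9 4)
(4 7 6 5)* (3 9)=(3 9)(4 7 6 5)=[0, 1, 2, 9, 7, 4, 5, 6, 8, 3]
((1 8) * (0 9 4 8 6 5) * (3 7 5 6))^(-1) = (0 5 7 3 1 8 4 9)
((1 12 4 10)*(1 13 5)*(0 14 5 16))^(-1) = (0 16 13 10 4 12 1 5 14)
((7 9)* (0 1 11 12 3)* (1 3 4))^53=(0 3)(1 11 12 4)(7 9)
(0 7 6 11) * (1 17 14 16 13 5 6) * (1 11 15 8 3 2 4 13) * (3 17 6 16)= (0 7 11)(1 6 15 8 17 14 3 2 4 13 5 16)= [7, 6, 4, 2, 13, 16, 15, 11, 17, 9, 10, 0, 12, 5, 3, 8, 1, 14]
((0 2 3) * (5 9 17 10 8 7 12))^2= (0 3 2)(5 17 8 12 9 10 7)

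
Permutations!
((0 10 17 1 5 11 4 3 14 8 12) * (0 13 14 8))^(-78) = (0 4)(1 12)(3 10)(5 13)(8 17)(11 14)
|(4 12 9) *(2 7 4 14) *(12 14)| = 4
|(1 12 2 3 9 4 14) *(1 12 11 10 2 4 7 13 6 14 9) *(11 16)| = |(1 16 11 10 2 3)(4 9 7 13 6 14 12)| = 42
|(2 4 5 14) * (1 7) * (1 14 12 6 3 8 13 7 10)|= 10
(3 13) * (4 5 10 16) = (3 13)(4 5 10 16) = [0, 1, 2, 13, 5, 10, 6, 7, 8, 9, 16, 11, 12, 3, 14, 15, 4]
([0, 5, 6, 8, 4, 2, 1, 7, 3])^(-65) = (1 6 2 5)(3 8)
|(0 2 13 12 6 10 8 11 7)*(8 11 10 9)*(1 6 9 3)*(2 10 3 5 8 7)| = |(0 10 11 2 13 12 9 7)(1 6 5 8 3)| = 40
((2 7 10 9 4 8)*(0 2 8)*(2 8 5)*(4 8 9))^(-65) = (0 4 10 7 2 5 8 9)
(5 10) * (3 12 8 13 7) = (3 12 8 13 7)(5 10) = [0, 1, 2, 12, 4, 10, 6, 3, 13, 9, 5, 11, 8, 7]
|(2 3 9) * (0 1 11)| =3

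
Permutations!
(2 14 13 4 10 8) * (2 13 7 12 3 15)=(2 14 7 12 3 15)(4 10 8 13)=[0, 1, 14, 15, 10, 5, 6, 12, 13, 9, 8, 11, 3, 4, 7, 2]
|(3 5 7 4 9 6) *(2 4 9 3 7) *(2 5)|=|(2 4 3)(6 7 9)|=3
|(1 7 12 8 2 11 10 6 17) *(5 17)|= |(1 7 12 8 2 11 10 6 5 17)|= 10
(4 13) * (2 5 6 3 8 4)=(2 5 6 3 8 4 13)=[0, 1, 5, 8, 13, 6, 3, 7, 4, 9, 10, 11, 12, 2]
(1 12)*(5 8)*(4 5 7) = [0, 12, 2, 3, 5, 8, 6, 4, 7, 9, 10, 11, 1] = (1 12)(4 5 8 7)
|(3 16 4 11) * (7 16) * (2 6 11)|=7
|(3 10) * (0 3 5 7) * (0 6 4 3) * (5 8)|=7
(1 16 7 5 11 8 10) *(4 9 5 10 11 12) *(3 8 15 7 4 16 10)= (1 10)(3 8 11 15 7)(4 9 5 12 16)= [0, 10, 2, 8, 9, 12, 6, 3, 11, 5, 1, 15, 16, 13, 14, 7, 4]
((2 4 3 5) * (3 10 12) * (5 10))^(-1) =(2 5 4)(3 12 10)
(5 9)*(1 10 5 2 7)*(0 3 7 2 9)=[3, 10, 2, 7, 4, 0, 6, 1, 8, 9, 5]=(0 3 7 1 10 5)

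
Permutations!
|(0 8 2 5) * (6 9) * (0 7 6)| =|(0 8 2 5 7 6 9)| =7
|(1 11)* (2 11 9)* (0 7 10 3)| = 4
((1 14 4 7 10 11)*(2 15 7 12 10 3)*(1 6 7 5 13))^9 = (1 2 11 14 15 6 4 5 7 12 13 3 10)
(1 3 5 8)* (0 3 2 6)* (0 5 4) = (0 3 4)(1 2 6 5 8) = [3, 2, 6, 4, 0, 8, 5, 7, 1]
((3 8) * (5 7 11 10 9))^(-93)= ((3 8)(5 7 11 10 9))^(-93)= (3 8)(5 11 9 7 10)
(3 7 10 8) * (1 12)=[0, 12, 2, 7, 4, 5, 6, 10, 3, 9, 8, 11, 1]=(1 12)(3 7 10 8)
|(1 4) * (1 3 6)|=4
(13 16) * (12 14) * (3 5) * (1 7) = (1 7)(3 5)(12 14)(13 16) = [0, 7, 2, 5, 4, 3, 6, 1, 8, 9, 10, 11, 14, 16, 12, 15, 13]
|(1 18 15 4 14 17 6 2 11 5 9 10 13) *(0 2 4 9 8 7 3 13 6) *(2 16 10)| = 77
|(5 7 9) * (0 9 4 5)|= |(0 9)(4 5 7)|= 6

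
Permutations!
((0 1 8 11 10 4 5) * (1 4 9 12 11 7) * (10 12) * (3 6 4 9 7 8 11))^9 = ((0 9 10 7 1 11 12 3 6 4 5))^9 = (0 4 3 11 7 9 5 6 12 1 10)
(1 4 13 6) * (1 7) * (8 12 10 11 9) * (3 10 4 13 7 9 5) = (1 13 6 9 8 12 4 7)(3 10 11 5) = [0, 13, 2, 10, 7, 3, 9, 1, 12, 8, 11, 5, 4, 6]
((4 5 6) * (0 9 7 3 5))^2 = (0 7 5 4 9 3 6)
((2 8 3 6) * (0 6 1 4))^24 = (0 8 4 2 1 6 3)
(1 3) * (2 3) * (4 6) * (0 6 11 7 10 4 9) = (0 6 9)(1 2 3)(4 11 7 10) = [6, 2, 3, 1, 11, 5, 9, 10, 8, 0, 4, 7]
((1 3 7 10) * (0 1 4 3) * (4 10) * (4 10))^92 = (10)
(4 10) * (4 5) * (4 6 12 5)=(4 10)(5 6 12)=[0, 1, 2, 3, 10, 6, 12, 7, 8, 9, 4, 11, 5]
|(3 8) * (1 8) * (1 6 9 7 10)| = |(1 8 3 6 9 7 10)| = 7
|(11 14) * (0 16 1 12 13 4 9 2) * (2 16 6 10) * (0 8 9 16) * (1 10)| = |(0 6 1 12 13 4 16 10 2 8 9)(11 14)| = 22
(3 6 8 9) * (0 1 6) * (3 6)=[1, 3, 2, 0, 4, 5, 8, 7, 9, 6]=(0 1 3)(6 8 9)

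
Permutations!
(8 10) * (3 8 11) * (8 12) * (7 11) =(3 12 8 10 7 11) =[0, 1, 2, 12, 4, 5, 6, 11, 10, 9, 7, 3, 8]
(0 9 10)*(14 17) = (0 9 10)(14 17) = [9, 1, 2, 3, 4, 5, 6, 7, 8, 10, 0, 11, 12, 13, 17, 15, 16, 14]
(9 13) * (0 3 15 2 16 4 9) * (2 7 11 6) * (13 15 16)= [3, 1, 13, 16, 9, 5, 2, 11, 8, 15, 10, 6, 12, 0, 14, 7, 4]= (0 3 16 4 9 15 7 11 6 2 13)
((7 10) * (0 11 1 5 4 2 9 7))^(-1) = ((0 11 1 5 4 2 9 7 10))^(-1) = (0 10 7 9 2 4 5 1 11)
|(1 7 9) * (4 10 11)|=3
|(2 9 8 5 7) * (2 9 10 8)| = 6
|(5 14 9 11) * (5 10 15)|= 6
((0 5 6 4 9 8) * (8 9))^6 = ((9)(0 5 6 4 8))^6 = (9)(0 5 6 4 8)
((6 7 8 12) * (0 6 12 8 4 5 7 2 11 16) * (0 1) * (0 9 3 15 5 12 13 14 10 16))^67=((0 6 2 11)(1 9 3 15 5 7 4 12 13 14 10 16))^67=(0 11 2 6)(1 12 3 14 5 16 4 9 13 15 10 7)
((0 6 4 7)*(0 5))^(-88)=(0 4 5 6 7)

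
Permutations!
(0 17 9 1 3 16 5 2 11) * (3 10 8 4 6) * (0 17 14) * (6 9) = (0 14)(1 10 8 4 9)(2 11 17 6 3 16 5) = [14, 10, 11, 16, 9, 2, 3, 7, 4, 1, 8, 17, 12, 13, 0, 15, 5, 6]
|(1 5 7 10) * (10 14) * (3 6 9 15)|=|(1 5 7 14 10)(3 6 9 15)|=20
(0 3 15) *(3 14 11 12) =(0 14 11 12 3 15) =[14, 1, 2, 15, 4, 5, 6, 7, 8, 9, 10, 12, 3, 13, 11, 0]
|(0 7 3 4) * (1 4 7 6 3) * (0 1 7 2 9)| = 10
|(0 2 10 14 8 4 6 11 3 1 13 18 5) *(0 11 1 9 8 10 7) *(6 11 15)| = 30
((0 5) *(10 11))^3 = ((0 5)(10 11))^3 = (0 5)(10 11)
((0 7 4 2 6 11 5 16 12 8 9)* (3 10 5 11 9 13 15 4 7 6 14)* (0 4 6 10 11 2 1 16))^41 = ((0 10 5)(1 16 12 8 13 15 6 9 4)(2 14 3 11))^41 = (0 5 10)(1 15 16 6 12 9 8 4 13)(2 14 3 11)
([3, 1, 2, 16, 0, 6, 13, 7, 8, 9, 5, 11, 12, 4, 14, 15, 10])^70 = (0 13 5 16)(3 4 6 10)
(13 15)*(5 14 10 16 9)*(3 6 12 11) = (3 6 12 11)(5 14 10 16 9)(13 15) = [0, 1, 2, 6, 4, 14, 12, 7, 8, 5, 16, 3, 11, 15, 10, 13, 9]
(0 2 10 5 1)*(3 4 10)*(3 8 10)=(0 2 8 10 5 1)(3 4)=[2, 0, 8, 4, 3, 1, 6, 7, 10, 9, 5]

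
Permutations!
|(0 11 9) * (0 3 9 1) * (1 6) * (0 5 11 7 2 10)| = 4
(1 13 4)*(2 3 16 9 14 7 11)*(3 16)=(1 13 4)(2 16 9 14 7 11)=[0, 13, 16, 3, 1, 5, 6, 11, 8, 14, 10, 2, 12, 4, 7, 15, 9]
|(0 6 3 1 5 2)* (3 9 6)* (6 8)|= |(0 3 1 5 2)(6 9 8)|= 15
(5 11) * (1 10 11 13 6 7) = [0, 10, 2, 3, 4, 13, 7, 1, 8, 9, 11, 5, 12, 6] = (1 10 11 5 13 6 7)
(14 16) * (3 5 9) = [0, 1, 2, 5, 4, 9, 6, 7, 8, 3, 10, 11, 12, 13, 16, 15, 14] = (3 5 9)(14 16)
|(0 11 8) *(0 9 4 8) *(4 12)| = 4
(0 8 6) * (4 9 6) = (0 8 4 9 6) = [8, 1, 2, 3, 9, 5, 0, 7, 4, 6]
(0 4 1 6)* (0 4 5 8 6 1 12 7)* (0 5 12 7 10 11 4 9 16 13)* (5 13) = (0 12 10 11 4 7 13)(5 8 6 9 16) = [12, 1, 2, 3, 7, 8, 9, 13, 6, 16, 11, 4, 10, 0, 14, 15, 5]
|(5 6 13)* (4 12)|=|(4 12)(5 6 13)|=6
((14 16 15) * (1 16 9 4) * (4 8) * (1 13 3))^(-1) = (1 3 13 4 8 9 14 15 16)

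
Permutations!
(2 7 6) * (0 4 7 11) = (0 4 7 6 2 11) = [4, 1, 11, 3, 7, 5, 2, 6, 8, 9, 10, 0]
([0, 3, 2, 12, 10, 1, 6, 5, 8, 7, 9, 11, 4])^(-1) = [0, 5, 2, 1, 12, 7, 6, 9, 8, 10, 4, 11, 3]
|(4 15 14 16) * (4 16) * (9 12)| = 6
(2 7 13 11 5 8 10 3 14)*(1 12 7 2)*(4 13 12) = (1 4 13 11 5 8 10 3 14)(7 12) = [0, 4, 2, 14, 13, 8, 6, 12, 10, 9, 3, 5, 7, 11, 1]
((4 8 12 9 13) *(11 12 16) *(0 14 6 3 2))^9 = (0 2 3 6 14)(4 16 12 13 8 11 9)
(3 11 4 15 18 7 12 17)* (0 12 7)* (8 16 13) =[12, 1, 2, 11, 15, 5, 6, 7, 16, 9, 10, 4, 17, 8, 14, 18, 13, 3, 0] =(0 12 17 3 11 4 15 18)(8 16 13)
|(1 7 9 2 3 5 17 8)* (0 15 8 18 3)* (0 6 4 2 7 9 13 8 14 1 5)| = |(0 15 14 1 9 7 13 8 5 17 18 3)(2 6 4)| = 12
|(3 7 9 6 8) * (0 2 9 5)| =|(0 2 9 6 8 3 7 5)| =8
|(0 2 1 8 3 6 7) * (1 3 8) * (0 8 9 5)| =8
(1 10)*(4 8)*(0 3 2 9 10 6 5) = [3, 6, 9, 2, 8, 0, 5, 7, 4, 10, 1] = (0 3 2 9 10 1 6 5)(4 8)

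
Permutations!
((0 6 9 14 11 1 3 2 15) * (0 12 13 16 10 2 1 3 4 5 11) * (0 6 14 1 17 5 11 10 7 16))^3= ((0 14 6 9 1 4 11 3 17 5 10 2 15 12 13)(7 16))^3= (0 9 11 5 15)(1 3 10 12 14)(2 13 6 4 17)(7 16)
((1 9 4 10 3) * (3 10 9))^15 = ((10)(1 3)(4 9))^15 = (10)(1 3)(4 9)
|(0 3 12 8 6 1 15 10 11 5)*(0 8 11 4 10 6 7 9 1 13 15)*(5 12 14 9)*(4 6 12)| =|(0 3 14 9 1)(4 10 6 13 15 12 11)(5 8 7)| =105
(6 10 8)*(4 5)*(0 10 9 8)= (0 10)(4 5)(6 9 8)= [10, 1, 2, 3, 5, 4, 9, 7, 6, 8, 0]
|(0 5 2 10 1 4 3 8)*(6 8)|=9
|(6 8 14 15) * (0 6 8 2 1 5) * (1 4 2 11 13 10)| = |(0 6 11 13 10 1 5)(2 4)(8 14 15)| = 42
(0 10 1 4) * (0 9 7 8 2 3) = (0 10 1 4 9 7 8 2 3) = [10, 4, 3, 0, 9, 5, 6, 8, 2, 7, 1]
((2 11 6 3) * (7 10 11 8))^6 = ((2 8 7 10 11 6 3))^6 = (2 3 6 11 10 7 8)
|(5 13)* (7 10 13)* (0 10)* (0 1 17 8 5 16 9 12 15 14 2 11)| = |(0 10 13 16 9 12 15 14 2 11)(1 17 8 5 7)| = 10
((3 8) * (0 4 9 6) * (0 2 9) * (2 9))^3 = (0 4)(3 8)(6 9)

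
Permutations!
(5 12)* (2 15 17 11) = (2 15 17 11)(5 12) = [0, 1, 15, 3, 4, 12, 6, 7, 8, 9, 10, 2, 5, 13, 14, 17, 16, 11]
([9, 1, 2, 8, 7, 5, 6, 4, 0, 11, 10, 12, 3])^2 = [11, 1, 2, 0, 4, 5, 6, 7, 9, 12, 10, 3, 8]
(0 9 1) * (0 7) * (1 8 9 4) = (0 4 1 7)(8 9) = [4, 7, 2, 3, 1, 5, 6, 0, 9, 8]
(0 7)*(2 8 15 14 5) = (0 7)(2 8 15 14 5) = [7, 1, 8, 3, 4, 2, 6, 0, 15, 9, 10, 11, 12, 13, 5, 14]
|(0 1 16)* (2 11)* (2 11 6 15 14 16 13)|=|(0 1 13 2 6 15 14 16)|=8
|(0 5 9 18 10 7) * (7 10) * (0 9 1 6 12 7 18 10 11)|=9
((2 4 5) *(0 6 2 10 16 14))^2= ((0 6 2 4 5 10 16 14))^2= (0 2 5 16)(4 10 14 6)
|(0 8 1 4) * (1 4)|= 3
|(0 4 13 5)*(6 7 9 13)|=|(0 4 6 7 9 13 5)|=7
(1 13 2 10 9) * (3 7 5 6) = [0, 13, 10, 7, 4, 6, 3, 5, 8, 1, 9, 11, 12, 2] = (1 13 2 10 9)(3 7 5 6)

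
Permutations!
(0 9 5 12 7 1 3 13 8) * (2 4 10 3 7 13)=(0 9 5 12 13 8)(1 7)(2 4 10 3)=[9, 7, 4, 2, 10, 12, 6, 1, 0, 5, 3, 11, 13, 8]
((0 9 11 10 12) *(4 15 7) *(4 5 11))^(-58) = (0 5 9 11 4 10 15 12 7)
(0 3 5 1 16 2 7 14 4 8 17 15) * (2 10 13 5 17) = [3, 16, 7, 17, 8, 1, 6, 14, 2, 9, 13, 11, 12, 5, 4, 0, 10, 15] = (0 3 17 15)(1 16 10 13 5)(2 7 14 4 8)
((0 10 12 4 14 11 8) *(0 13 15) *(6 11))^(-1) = ((0 10 12 4 14 6 11 8 13 15))^(-1) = (0 15 13 8 11 6 14 4 12 10)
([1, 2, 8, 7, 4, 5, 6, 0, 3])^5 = [7, 0, 1, 8, 4, 5, 6, 3, 2]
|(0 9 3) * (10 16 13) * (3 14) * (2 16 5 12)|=12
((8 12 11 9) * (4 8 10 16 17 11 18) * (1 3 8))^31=((1 3 8 12 18 4)(9 10 16 17 11))^31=(1 3 8 12 18 4)(9 10 16 17 11)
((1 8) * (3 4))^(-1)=(1 8)(3 4)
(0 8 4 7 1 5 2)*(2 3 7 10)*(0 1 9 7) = (0 8 4 10 2 1 5 3)(7 9) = [8, 5, 1, 0, 10, 3, 6, 9, 4, 7, 2]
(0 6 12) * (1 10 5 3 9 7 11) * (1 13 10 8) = (0 6 12)(1 8)(3 9 7 11 13 10 5) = [6, 8, 2, 9, 4, 3, 12, 11, 1, 7, 5, 13, 0, 10]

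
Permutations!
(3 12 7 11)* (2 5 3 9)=(2 5 3 12 7 11 9)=[0, 1, 5, 12, 4, 3, 6, 11, 8, 2, 10, 9, 7]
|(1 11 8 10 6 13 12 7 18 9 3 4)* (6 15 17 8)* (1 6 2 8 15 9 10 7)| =26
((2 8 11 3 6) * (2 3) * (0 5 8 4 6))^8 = ((0 5 8 11 2 4 6 3))^8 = (11)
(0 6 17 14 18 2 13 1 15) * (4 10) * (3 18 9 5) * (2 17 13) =(0 6 13 1 15)(3 18 17 14 9 5)(4 10) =[6, 15, 2, 18, 10, 3, 13, 7, 8, 5, 4, 11, 12, 1, 9, 0, 16, 14, 17]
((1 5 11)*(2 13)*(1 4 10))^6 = ((1 5 11 4 10)(2 13))^6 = (13)(1 5 11 4 10)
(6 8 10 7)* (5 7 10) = [0, 1, 2, 3, 4, 7, 8, 6, 5, 9, 10] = (10)(5 7 6 8)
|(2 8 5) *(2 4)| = 4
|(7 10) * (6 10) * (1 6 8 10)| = |(1 6)(7 8 10)| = 6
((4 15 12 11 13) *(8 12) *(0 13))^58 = (0 4 8 11 13 15 12)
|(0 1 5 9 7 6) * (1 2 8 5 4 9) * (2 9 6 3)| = 10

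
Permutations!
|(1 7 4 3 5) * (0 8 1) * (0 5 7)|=|(0 8 1)(3 7 4)|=3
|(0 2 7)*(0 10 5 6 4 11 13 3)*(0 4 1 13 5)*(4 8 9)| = |(0 2 7 10)(1 13 3 8 9 4 11 5 6)| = 36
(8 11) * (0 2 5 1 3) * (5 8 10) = (0 2 8 11 10 5 1 3) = [2, 3, 8, 0, 4, 1, 6, 7, 11, 9, 5, 10]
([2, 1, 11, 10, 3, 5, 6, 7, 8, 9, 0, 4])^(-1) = (0 10 3 4 11 2)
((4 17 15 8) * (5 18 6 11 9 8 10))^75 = ((4 17 15 10 5 18 6 11 9 8))^75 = (4 18)(5 8)(6 17)(9 10)(11 15)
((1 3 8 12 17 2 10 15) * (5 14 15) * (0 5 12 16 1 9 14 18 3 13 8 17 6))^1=((0 5 18 3 17 2 10 12 6)(1 13 8 16)(9 14 15))^1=(0 5 18 3 17 2 10 12 6)(1 13 8 16)(9 14 15)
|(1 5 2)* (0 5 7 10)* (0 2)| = 4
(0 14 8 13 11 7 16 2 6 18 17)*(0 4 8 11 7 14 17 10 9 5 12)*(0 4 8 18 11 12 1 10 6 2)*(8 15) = (0 17 15 8 13 7 16)(1 10 9 5)(4 18 6 11 14 12) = [17, 10, 2, 3, 18, 1, 11, 16, 13, 5, 9, 14, 4, 7, 12, 8, 0, 15, 6]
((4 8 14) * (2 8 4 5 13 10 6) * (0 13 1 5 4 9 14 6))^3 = (14)(1 5)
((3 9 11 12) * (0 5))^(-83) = ((0 5)(3 9 11 12))^(-83) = (0 5)(3 9 11 12)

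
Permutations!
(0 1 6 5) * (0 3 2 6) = (0 1)(2 6 5 3) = [1, 0, 6, 2, 4, 3, 5]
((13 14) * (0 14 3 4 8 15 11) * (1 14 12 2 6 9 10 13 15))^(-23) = (0 10 1 12 13 14 2 3 15 6 4 11 9 8)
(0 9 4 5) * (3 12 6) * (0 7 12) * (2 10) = (0 9 4 5 7 12 6 3)(2 10) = [9, 1, 10, 0, 5, 7, 3, 12, 8, 4, 2, 11, 6]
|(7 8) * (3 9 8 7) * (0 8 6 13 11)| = 7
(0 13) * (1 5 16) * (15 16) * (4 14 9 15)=(0 13)(1 5 4 14 9 15 16)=[13, 5, 2, 3, 14, 4, 6, 7, 8, 15, 10, 11, 12, 0, 9, 16, 1]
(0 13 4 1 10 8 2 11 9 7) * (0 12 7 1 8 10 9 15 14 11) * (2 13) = (0 2)(1 9)(4 8 13)(7 12)(11 15 14) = [2, 9, 0, 3, 8, 5, 6, 12, 13, 1, 10, 15, 7, 4, 11, 14]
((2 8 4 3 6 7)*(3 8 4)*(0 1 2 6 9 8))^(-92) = ((0 1 2 4)(3 9 8)(6 7))^(-92) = (3 9 8)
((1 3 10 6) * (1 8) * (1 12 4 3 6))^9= ((1 6 8 12 4 3 10))^9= (1 8 4 10 6 12 3)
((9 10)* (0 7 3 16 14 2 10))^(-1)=(0 9 10 2 14 16 3 7)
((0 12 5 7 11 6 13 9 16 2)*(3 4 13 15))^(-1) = (0 2 16 9 13 4 3 15 6 11 7 5 12)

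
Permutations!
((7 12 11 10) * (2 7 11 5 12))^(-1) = (2 7)(5 12)(10 11)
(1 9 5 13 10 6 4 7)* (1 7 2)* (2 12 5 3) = [0, 9, 1, 2, 12, 13, 4, 7, 8, 3, 6, 11, 5, 10] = (1 9 3 2)(4 12 5 13 10 6)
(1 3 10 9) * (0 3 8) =[3, 8, 2, 10, 4, 5, 6, 7, 0, 1, 9] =(0 3 10 9 1 8)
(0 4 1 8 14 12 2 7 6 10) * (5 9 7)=(0 4 1 8 14 12 2 5 9 7 6 10)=[4, 8, 5, 3, 1, 9, 10, 6, 14, 7, 0, 11, 2, 13, 12]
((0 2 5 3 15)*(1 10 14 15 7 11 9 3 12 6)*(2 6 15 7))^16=((0 6 1 10 14 7 11 9 3 2 5 12 15))^16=(0 10 11 2 15 1 7 3 12 6 14 9 5)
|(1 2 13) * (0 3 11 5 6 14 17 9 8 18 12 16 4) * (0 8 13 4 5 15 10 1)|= |(0 3 11 15 10 1 2 4 8 18 12 16 5 6 14 17 9 13)|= 18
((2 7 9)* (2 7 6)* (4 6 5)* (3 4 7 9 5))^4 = ((9)(2 3 4 6)(5 7))^4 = (9)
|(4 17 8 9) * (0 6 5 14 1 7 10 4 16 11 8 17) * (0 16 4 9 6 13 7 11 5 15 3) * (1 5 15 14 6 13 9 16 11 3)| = 12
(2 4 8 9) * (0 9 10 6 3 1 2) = [9, 2, 4, 1, 8, 5, 3, 7, 10, 0, 6] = (0 9)(1 2 4 8 10 6 3)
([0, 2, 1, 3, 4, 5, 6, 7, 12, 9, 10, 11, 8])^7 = [0, 2, 1, 3, 4, 5, 6, 7, 12, 9, 10, 11, 8]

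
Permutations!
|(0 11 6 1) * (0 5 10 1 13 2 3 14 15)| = |(0 11 6 13 2 3 14 15)(1 5 10)| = 24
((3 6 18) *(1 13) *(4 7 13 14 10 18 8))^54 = (1 3 7 10 8)(4 14 6 13 18)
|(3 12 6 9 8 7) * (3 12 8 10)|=|(3 8 7 12 6 9 10)|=7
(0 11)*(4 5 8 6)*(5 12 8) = (0 11)(4 12 8 6) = [11, 1, 2, 3, 12, 5, 4, 7, 6, 9, 10, 0, 8]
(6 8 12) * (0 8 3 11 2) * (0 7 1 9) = (0 8 12 6 3 11 2 7 1 9) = [8, 9, 7, 11, 4, 5, 3, 1, 12, 0, 10, 2, 6]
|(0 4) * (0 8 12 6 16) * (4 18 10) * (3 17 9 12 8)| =10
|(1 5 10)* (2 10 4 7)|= 6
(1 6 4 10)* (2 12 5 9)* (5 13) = (1 6 4 10)(2 12 13 5 9) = [0, 6, 12, 3, 10, 9, 4, 7, 8, 2, 1, 11, 13, 5]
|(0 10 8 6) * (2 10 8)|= 6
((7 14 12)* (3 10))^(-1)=((3 10)(7 14 12))^(-1)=(3 10)(7 12 14)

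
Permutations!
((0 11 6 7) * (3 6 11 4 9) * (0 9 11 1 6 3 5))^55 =((0 4 11 1 6 7 9 5))^55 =(0 5 9 7 6 1 11 4)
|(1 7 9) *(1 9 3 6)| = 4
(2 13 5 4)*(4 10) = (2 13 5 10 4) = [0, 1, 13, 3, 2, 10, 6, 7, 8, 9, 4, 11, 12, 5]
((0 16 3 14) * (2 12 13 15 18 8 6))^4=(2 18 12 8 13 6 15)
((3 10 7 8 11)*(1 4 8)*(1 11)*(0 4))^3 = (0 1 8 4)(3 11 7 10)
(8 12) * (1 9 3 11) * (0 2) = (0 2)(1 9 3 11)(8 12) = [2, 9, 0, 11, 4, 5, 6, 7, 12, 3, 10, 1, 8]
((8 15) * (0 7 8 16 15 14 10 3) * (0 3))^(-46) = (16)(0 10 14 8 7)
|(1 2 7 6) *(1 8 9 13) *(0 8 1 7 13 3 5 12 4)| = 35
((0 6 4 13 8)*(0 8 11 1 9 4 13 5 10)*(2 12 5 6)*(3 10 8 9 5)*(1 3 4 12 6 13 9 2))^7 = ((0 1 5 8 2 6 9 12 4 13 11 3 10))^7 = (0 12 1 4 5 13 8 11 2 3 6 10 9)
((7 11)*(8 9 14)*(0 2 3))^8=(0 3 2)(8 14 9)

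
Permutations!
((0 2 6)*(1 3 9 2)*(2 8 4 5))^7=((0 1 3 9 8 4 5 2 6))^7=(0 2 4 9 1 6 5 8 3)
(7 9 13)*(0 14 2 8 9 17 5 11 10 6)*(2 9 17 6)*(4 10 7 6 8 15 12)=(0 14 9 13 6)(2 15 12 4 10)(5 11 7 8 17)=[14, 1, 15, 3, 10, 11, 0, 8, 17, 13, 2, 7, 4, 6, 9, 12, 16, 5]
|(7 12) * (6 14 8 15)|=4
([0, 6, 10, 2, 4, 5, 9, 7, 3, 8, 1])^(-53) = [0, 8, 6, 1, 4, 5, 3, 7, 10, 2, 9]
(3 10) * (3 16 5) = [0, 1, 2, 10, 4, 3, 6, 7, 8, 9, 16, 11, 12, 13, 14, 15, 5] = (3 10 16 5)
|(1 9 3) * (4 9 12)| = |(1 12 4 9 3)| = 5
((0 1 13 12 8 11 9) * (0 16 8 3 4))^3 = ((0 1 13 12 3 4)(8 11 9 16))^3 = (0 12)(1 3)(4 13)(8 16 9 11)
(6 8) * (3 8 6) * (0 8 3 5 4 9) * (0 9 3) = (9)(0 8 5 4 3) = [8, 1, 2, 0, 3, 4, 6, 7, 5, 9]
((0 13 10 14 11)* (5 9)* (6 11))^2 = ((0 13 10 14 6 11)(5 9))^2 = (0 10 6)(11 13 14)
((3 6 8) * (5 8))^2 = (3 5)(6 8)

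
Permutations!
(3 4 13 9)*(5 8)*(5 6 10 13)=(3 4 5 8 6 10 13 9)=[0, 1, 2, 4, 5, 8, 10, 7, 6, 3, 13, 11, 12, 9]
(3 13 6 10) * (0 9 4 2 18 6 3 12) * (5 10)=(0 9 4 2 18 6 5 10 12)(3 13)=[9, 1, 18, 13, 2, 10, 5, 7, 8, 4, 12, 11, 0, 3, 14, 15, 16, 17, 6]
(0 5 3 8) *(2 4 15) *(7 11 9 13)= (0 5 3 8)(2 4 15)(7 11 9 13)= [5, 1, 4, 8, 15, 3, 6, 11, 0, 13, 10, 9, 12, 7, 14, 2]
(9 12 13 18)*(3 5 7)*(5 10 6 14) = (3 10 6 14 5 7)(9 12 13 18) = [0, 1, 2, 10, 4, 7, 14, 3, 8, 12, 6, 11, 13, 18, 5, 15, 16, 17, 9]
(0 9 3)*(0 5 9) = (3 5 9) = [0, 1, 2, 5, 4, 9, 6, 7, 8, 3]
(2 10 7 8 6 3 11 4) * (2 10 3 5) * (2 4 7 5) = (2 3 11 7 8 6)(4 10 5) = [0, 1, 3, 11, 10, 4, 2, 8, 6, 9, 5, 7]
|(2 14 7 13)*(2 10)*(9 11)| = |(2 14 7 13 10)(9 11)| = 10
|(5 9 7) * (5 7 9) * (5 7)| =2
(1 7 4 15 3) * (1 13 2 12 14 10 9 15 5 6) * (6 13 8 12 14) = (1 7 4 5 13 2 14 10 9 15 3 8 12 6) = [0, 7, 14, 8, 5, 13, 1, 4, 12, 15, 9, 11, 6, 2, 10, 3]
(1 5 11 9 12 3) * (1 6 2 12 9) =(1 5 11)(2 12 3 6) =[0, 5, 12, 6, 4, 11, 2, 7, 8, 9, 10, 1, 3]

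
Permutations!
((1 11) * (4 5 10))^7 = ((1 11)(4 5 10))^7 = (1 11)(4 5 10)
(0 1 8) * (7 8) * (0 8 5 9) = [1, 7, 2, 3, 4, 9, 6, 5, 8, 0] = (0 1 7 5 9)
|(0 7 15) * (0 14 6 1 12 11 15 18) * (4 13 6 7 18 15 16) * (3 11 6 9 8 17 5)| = |(0 18)(1 12 6)(3 11 16 4 13 9 8 17 5)(7 15 14)| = 18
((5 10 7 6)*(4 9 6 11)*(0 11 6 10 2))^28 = (0 11 4 9 10 7 6 5 2)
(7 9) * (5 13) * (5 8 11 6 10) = (5 13 8 11 6 10)(7 9) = [0, 1, 2, 3, 4, 13, 10, 9, 11, 7, 5, 6, 12, 8]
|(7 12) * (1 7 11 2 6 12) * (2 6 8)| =|(1 7)(2 8)(6 12 11)| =6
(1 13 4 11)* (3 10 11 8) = [0, 13, 2, 10, 8, 5, 6, 7, 3, 9, 11, 1, 12, 4] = (1 13 4 8 3 10 11)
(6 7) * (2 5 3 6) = (2 5 3 6 7) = [0, 1, 5, 6, 4, 3, 7, 2]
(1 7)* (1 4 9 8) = (1 7 4 9 8) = [0, 7, 2, 3, 9, 5, 6, 4, 1, 8]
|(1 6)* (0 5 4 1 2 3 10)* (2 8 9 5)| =12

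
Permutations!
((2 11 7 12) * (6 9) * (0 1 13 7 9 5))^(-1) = (0 5 6 9 11 2 12 7 13 1)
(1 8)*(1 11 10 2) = (1 8 11 10 2) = [0, 8, 1, 3, 4, 5, 6, 7, 11, 9, 2, 10]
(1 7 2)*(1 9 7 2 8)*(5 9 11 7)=(1 2 11 7 8)(5 9)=[0, 2, 11, 3, 4, 9, 6, 8, 1, 5, 10, 7]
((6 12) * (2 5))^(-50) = ((2 5)(6 12))^(-50) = (12)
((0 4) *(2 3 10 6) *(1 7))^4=(10)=((0 4)(1 7)(2 3 10 6))^4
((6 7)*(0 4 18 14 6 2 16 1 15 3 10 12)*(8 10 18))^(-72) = ((0 4 8 10 12)(1 15 3 18 14 6 7 2 16))^(-72) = (18)(0 10 4 12 8)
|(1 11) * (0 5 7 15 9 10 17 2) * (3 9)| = 18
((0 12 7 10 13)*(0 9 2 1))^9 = (0 12 7 10 13 9 2 1)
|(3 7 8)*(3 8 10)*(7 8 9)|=|(3 8 9 7 10)|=5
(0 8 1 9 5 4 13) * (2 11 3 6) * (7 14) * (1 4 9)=[8, 1, 11, 6, 13, 9, 2, 14, 4, 5, 10, 3, 12, 0, 7]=(0 8 4 13)(2 11 3 6)(5 9)(7 14)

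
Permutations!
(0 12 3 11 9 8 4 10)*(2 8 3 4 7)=(0 12 4 10)(2 8 7)(3 11 9)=[12, 1, 8, 11, 10, 5, 6, 2, 7, 3, 0, 9, 4]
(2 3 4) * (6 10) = [0, 1, 3, 4, 2, 5, 10, 7, 8, 9, 6] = (2 3 4)(6 10)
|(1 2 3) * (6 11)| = 6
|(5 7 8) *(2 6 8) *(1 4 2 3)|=8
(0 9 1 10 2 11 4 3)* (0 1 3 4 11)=(11)(0 9 3 1 10 2)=[9, 10, 0, 1, 4, 5, 6, 7, 8, 3, 2, 11]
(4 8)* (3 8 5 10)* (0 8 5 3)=(0 8 4 3 5 10)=[8, 1, 2, 5, 3, 10, 6, 7, 4, 9, 0]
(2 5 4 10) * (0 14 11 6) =[14, 1, 5, 3, 10, 4, 0, 7, 8, 9, 2, 6, 12, 13, 11] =(0 14 11 6)(2 5 4 10)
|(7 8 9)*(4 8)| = 4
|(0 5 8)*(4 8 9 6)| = |(0 5 9 6 4 8)| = 6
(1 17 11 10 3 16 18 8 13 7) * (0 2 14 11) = (0 2 14 11 10 3 16 18 8 13 7 1 17) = [2, 17, 14, 16, 4, 5, 6, 1, 13, 9, 3, 10, 12, 7, 11, 15, 18, 0, 8]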